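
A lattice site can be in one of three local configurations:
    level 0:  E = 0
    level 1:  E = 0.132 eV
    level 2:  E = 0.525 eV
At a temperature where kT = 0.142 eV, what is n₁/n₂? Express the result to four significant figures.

15.92

n₁/n₂ = exp[−(E₁−E₂)/kT] = exp(−(-0.393 eV)/(0.142 eV)) = exp(2.76761) = 15.92.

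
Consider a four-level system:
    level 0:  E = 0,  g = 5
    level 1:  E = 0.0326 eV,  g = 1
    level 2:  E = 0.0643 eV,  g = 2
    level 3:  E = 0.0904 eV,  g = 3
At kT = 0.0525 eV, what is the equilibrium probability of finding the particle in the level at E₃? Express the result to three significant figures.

Eᵢ/kT = 0, 0.62095, 1.2248, 1.7219.
Z = Σ gᵢe^(−Eᵢ/kT) = 5·e^(−0) + 1·e^(−0.62095) + 2·e^(−1.2248) + 3·e^(−1.7219) = 5.0000 + 0.53743 + 0.58763 + 0.53618 = 6.6612.
P₃ = g₃ e^(−E₃/kT) / Z = 0.53618/6.6612 = 0.0805.

0.0805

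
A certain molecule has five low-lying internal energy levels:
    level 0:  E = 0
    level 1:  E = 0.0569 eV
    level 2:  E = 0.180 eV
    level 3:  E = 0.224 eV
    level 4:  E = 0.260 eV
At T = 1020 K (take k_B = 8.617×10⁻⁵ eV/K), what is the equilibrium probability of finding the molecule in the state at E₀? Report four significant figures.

k_BT = 8.617×10⁻⁵ × 1020 K = 0.0878934 eV.
Eᵢ/kT = 0, 0.647375, 2.04794, 2.54854, 2.95813.
Z = Σ e^(−Eᵢ/kT) = e^(−0) + e^(−0.647375) + e^(−2.04794) + e^(−2.54854) + e^(−2.95813) = 1.00000 + 0.523418 + 0.129000 + 0.0781957 + 0.0519159 = 1.78253.
P₀ = e^(−E₀/kT) / Z = 1.00000/1.78253 = 0.5610.

0.5610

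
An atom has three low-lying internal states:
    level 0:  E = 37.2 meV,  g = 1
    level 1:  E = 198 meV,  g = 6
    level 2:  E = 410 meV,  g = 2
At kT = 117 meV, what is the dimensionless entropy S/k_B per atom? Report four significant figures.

Eᵢ/kT = 0.317949, 1.69231, 3.50427.
Z = Σ gᵢe^(−Eᵢ/kT) = 1·e^(−0.317949) + 6·e^(−1.69231) + 2·e^(−3.50427) = 0.727640 + 1.10456 + 0.0601374 = 1.89234.
⟨E⟩ = Σ EᵢPᵢ = 142.906 meV.
S/k_B = ln Z + ⟨E⟩/kT = ln(1.89234) + 142.906/117 = 0.637814 + 1.22142 = 1.859.

1.859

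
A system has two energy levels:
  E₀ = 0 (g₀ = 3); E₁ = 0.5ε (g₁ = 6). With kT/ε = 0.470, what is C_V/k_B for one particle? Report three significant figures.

0.273

Eᵢ/kT = 0, 1.0638.
Z = Σ gᵢe^(−Eᵢ/kT) = 3·e^(−0) + 6·e^(−1.0638) = 3.0000 + 2.0709 = 5.0709.
⟨E⟩ = 0.20419 ε, ⟨E²⟩ = 0.10210 ε².
C_V/k_B = (⟨E²⟩ − ⟨E⟩²)/(kT)² = (0.10210 − 0.041694)/0.22090 = 0.273.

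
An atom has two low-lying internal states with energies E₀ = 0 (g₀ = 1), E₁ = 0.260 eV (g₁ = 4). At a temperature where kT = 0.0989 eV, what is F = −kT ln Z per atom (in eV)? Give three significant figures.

-0.0251 eV

Eᵢ/kT = 0, 2.6289.
Z = Σ gᵢe^(−Eᵢ/kT) = 1·e^(−0) + 4·e^(−2.6289) = 1.0000 + 0.28863 = 1.2886.
F = −kT ln Z = −0.0989 × ln(1.2886) = −0.0989 × 0.25356 = -0.0251 eV.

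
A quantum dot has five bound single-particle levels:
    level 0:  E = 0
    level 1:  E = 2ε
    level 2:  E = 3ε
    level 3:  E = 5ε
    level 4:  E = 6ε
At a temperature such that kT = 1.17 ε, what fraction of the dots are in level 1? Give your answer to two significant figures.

Eᵢ/kT = 0, 1.709, 2.564, 4.274, 5.128.
Z = Σ e^(−Eᵢ/kT) = e^(−0) + e^(−1.709) + e^(−2.564) + e^(−4.274) + e^(−5.128) = 1.000 + 0.1810 + 0.07700 + 0.01393 + 0.005928 = 1.278.
P₁ = e^(−E₁/kT) / Z = 0.1810/1.278 = 0.14.

0.14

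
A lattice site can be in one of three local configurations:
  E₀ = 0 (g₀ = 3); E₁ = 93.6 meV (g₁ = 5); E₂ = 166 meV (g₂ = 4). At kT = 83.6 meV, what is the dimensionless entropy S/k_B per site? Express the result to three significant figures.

2.21

Eᵢ/kT = 0, 1.1196, 1.9856.
Z = Σ gᵢe^(−Eᵢ/kT) = 3·e^(−0) + 5·e^(−1.1196) + 4·e^(−1.9856) = 3.0000 + 1.6321 + 0.54919 = 5.1813.
⟨E⟩ = Σ EᵢPᵢ = 47.079 meV.
S/k_B = ln Z + ⟨E⟩/kT = ln(5.1813) + 47.079/83.6 = 1.6451 + 0.56315 = 2.21.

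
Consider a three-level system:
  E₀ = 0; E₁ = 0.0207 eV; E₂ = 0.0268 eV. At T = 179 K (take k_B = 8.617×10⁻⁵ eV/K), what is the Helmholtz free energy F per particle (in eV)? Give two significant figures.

-0.0056 eV

k_BT = 8.617×10⁻⁵ × 179 K = 0.01542 eV.
Eᵢ/kT = 0, 1.342, 1.738.
Z = Σ e^(−Eᵢ/kT) = e^(−0) + e^(−1.342) + e^(−1.738) = 1.000 + 0.2613 + 0.1759 = 1.437.
F = −kT ln Z = −0.01542 × ln(1.437) = −0.01542 × 0.3626 = -0.0056 eV.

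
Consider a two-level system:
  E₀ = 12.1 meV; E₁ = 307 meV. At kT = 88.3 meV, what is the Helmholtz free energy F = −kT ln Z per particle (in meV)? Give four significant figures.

9.024 meV

Eᵢ/kT = 0.137033, 3.47678.
Z = Σ e^(−Eᵢ/kT) = e^(−0.137033) + e^(−3.47678) = 0.871941 + 0.0309068 = 0.902848.
F = −kT ln Z = −88.3 × ln(0.902848) = −88.3 × -0.102201 = 9.024 meV.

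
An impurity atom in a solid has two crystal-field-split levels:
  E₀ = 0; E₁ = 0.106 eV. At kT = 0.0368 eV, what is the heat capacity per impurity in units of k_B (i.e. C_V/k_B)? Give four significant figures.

0.4174

Eᵢ/kT = 0, 2.88043.
Z = Σ e^(−Eᵢ/kT) = e^(−0) + e^(−2.88043) = 1.00000 + 0.0561106 = 1.05611.
⟨E⟩ = 0.00563173 eV, ⟨E²⟩ = 0.000596963 eV².
C_V/k_B = (⟨E²⟩ − ⟨E⟩²)/(kT)² = (0.000596963 − 0.0000317164)/0.00135424 = 0.4174.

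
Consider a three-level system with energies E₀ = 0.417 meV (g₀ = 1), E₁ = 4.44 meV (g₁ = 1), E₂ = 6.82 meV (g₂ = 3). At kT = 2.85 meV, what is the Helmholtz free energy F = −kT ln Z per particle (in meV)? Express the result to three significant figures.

-0.852 meV

Eᵢ/kT = 0.14632, 1.5579, 2.3930.
Z = Σ gᵢe^(−Eᵢ/kT) = 1·e^(−0.14632) + 1·e^(−1.5579) + 3·e^(−2.3930) = 0.86388 + 0.21058 + 0.27407 = 1.3485.
F = −kT ln Z = −2.85 × ln(1.3485) = −2.85 × 0.29899 = -0.852 meV.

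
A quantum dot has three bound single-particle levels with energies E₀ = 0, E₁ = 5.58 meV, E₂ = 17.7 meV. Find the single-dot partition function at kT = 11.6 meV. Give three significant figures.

Eᵢ/kT = 0, 0.48103, 1.5259.
Z = Σ e^(−Eᵢ/kT) = e^(−0) + e^(−0.48103) + e^(−1.5259) = 1.0000 + 0.61815 + 0.21743 = 1.8356.

Z = 1.84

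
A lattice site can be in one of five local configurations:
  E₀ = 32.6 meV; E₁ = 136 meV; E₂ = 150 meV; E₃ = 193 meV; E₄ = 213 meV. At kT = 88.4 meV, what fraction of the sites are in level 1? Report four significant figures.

0.1662

Eᵢ/kT = 0.368778, 1.53846, 1.69683, 2.18326, 2.40950.
Z = Σ e^(−Eᵢ/kT) = e^(−0.368778) + e^(−1.53846) + e^(−1.69683) + e^(−2.18326) + e^(−2.40950) = 0.691579 + 0.214712 + 0.183264 + 0.112674 + 0.0898602 = 1.29209.
P₁ = e^(−E₁/kT) / Z = 0.214712/1.29209 = 0.1662.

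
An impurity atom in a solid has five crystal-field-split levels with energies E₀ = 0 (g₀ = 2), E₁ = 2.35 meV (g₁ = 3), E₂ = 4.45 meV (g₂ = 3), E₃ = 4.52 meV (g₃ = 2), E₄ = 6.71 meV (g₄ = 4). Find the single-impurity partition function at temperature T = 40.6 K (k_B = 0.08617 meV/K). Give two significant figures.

k_BT = 0.08617 × 40.6 K = 3.499 meV.
Eᵢ/kT = 0, 0.6716, 1.272, 1.292, 1.918.
Z = Σ gᵢe^(−Eᵢ/kT) = 2·e^(−0) + 3·e^(−0.6716) + 3·e^(−1.272) + 2·e^(−1.292) + 4·e^(−1.918) = 2.000 + 1.533 + 0.8408 + 0.5494 + 0.5876 = 5.511.

Z = 5.5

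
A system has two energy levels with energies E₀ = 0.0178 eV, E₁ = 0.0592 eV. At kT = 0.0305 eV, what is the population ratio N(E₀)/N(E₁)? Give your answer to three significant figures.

3.89

n₀/n₁ = exp[−(E₀−E₁)/kT] = exp(−(-0.0414 eV)/(0.0305 eV)) = exp(1.3574) = 3.89.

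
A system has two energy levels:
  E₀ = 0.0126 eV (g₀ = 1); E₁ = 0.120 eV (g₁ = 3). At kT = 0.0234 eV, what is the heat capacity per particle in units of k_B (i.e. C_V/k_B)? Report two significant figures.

Eᵢ/kT = 0.5385, 5.128.
Z = Σ gᵢe^(−Eᵢ/kT) = 1·e^(−0.5385) + 3·e^(−5.128) = 0.5836 + 0.01779 = 0.6014.
⟨E⟩ = 0.01578 eV, ⟨E²⟩ = 0.0005800 eV².
C_V/k_B = (⟨E²⟩ − ⟨E⟩²)/(kT)² = (0.0005800 − 0.0002490)/0.0005476 = 0.60.

0.60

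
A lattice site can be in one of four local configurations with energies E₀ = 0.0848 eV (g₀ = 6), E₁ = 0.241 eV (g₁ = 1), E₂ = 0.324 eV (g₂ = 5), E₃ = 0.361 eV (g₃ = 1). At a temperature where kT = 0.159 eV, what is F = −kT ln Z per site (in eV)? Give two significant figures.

-0.24 eV

Eᵢ/kT = 0.5333, 1.516, 2.038, 2.270.
Z = Σ gᵢe^(−Eᵢ/kT) = 6·e^(−0.5333) + 1·e^(−1.516) + 5·e^(−2.038) + 1·e^(−2.270) = 3.520 + 0.2196 + 0.6514 + 0.1033 = 4.494.
F = −kT ln Z = −0.159 × ln(4.494) = −0.159 × 1.503 = -0.24 eV.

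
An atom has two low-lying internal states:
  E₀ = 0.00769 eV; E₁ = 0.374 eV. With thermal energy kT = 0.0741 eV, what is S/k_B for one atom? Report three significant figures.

Eᵢ/kT = 0.10378, 5.0472.
Z = Σ e^(−Eᵢ/kT) = e^(−0.10378) + e^(−5.0472) = 0.90142 + 0.0064273 = 0.90785.
⟨E⟩ = Σ EᵢPᵢ = 0.010283 eV.
S/k_B = ln Z + ⟨E⟩/kT = ln(0.90785) + 0.010283/0.0741 = -0.096676 + 0.13877 = 0.0421.

0.0421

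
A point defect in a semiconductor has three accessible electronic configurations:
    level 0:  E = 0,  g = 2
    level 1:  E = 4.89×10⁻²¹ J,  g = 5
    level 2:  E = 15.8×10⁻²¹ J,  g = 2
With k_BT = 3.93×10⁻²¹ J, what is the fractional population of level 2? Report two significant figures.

0.010

Eᵢ/kT = 0, 1.244, 4.020.
Z = Σ gᵢe^(−Eᵢ/kT) = 2·e^(−0) + 5·e^(−1.244) + 2·e^(−4.020) = 2.000 + 1.441 + 0.03591 = 3.477.
P₂ = g₂ e^(−E₂/kT) / Z = 0.03591/3.477 = 0.010.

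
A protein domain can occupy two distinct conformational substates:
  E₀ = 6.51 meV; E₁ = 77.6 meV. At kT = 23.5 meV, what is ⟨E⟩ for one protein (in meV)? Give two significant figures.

9.8 meV

Eᵢ/kT = 0.2770, 3.302.
Z = Σ e^(−Eᵢ/kT) = e^(−0.2770) + e^(−3.302) = 0.7581 + 0.03681 = 0.7949.
⟨E⟩ = Σ Eᵢ e^(−Eᵢ/kT) / Z = (6.51·0.7581 + 77.6·0.03681) / 0.7949 = 9.8 meV.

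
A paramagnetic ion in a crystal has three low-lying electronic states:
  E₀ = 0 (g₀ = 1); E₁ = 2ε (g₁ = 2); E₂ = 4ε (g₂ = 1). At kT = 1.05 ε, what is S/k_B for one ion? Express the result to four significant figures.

0.7711

Eᵢ/kT = 0, 1.90476, 3.80952.
Z = Σ gᵢe^(−Eᵢ/kT) = 1·e^(−0) + 2·e^(−1.90476) + 1·e^(−3.80952) = 1.00000 + 0.297717 + 0.0221588 = 1.31988.
⟨E⟩ = Σ EᵢPᵢ = 0.518281 ε.
S/k_B = ln Z + ⟨E⟩/kT = ln(1.31988) + 0.518281/1.05 = 0.277541 + 0.493601 = 0.7711.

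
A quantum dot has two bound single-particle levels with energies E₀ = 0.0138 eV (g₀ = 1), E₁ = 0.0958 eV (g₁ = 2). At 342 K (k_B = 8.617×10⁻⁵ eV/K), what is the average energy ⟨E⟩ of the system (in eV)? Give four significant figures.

k_BT = 8.617×10⁻⁵ × 342 K = 0.0294701 eV.
Eᵢ/kT = 0.468271, 3.25075.
Z = Σ gᵢe^(−Eᵢ/kT) = 1·e^(−0.468271) + 2·e^(−3.25075) = 0.626084 + 0.0774903 = 0.703574.
⟨E⟩ = Σ Eᵢ gᵢe^(−Eᵢ/kT) / Z = (0.0138·0.626084 + 0.0958·0.0774903) / 0.703574 = 0.02283 eV.

0.02283 eV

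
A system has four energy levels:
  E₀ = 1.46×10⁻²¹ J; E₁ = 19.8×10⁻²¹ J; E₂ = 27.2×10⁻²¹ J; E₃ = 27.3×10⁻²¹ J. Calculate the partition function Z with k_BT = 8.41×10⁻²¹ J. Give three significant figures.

Eᵢ/kT = 0.17360, 2.3543, 3.2342, 3.2461.
Z = Σ e^(−Eᵢ/kT) = e^(−0.17360) + e^(−2.3543) + e^(−3.2342) + e^(−3.2461) = 0.84063 + 0.094960 + 0.039392 + 0.038926 = 1.0139.

Z = 1.01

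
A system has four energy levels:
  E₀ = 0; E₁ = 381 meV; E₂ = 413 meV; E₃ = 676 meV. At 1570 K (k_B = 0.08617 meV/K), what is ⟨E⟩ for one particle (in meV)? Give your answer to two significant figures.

k_BT = 0.08617 × 1570 K = 135.3 meV.
Eᵢ/kT = 0, 2.816, 3.052, 4.996.
Z = Σ e^(−Eᵢ/kT) = e^(−0) + e^(−2.816) + e^(−3.052) + e^(−4.996) = 1.000 + 0.05984 + 0.04726 + 0.006765 = 1.114.
⟨E⟩ = Σ Eᵢ e^(−Eᵢ/kT) / Z = (0·1.000 + 381·0.05984 + 413·0.04726 + 676·0.006765) / 1.114 = 42 meV.

42 meV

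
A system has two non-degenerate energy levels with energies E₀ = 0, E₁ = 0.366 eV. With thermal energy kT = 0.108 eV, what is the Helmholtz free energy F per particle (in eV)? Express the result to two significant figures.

Eᵢ/kT = 0, 3.389.
Z = Σ e^(−Eᵢ/kT) = e^(−0) + e^(−3.389) = 1.000 + 0.03374 = 1.034.
F = −kT ln Z = −0.108 × ln(1.034) = −0.108 × 0.03343 = -0.0036 eV.

-0.0036 eV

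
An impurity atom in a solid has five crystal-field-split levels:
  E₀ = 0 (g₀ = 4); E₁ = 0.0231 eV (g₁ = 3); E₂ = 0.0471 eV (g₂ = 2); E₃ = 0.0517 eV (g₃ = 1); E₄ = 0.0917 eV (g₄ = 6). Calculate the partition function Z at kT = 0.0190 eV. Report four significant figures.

Z = 5.171

Eᵢ/kT = 0, 1.21579, 2.47895, 2.72105, 4.82632.
Z = Σ gᵢe^(−Eᵢ/kT) = 4·e^(−0) + 3·e^(−1.21579) + 2·e^(−2.47895) + 1·e^(−2.72105) + 6·e^(−4.82632) = 4.00000 + 0.889427 + 0.167662 + 0.0658056 + 0.0480958 = 5.17099.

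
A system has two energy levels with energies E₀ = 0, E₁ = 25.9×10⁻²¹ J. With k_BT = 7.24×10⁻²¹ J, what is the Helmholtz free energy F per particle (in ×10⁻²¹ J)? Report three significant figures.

-0.200 ×10⁻²¹ J

Eᵢ/kT = 0, 3.5773.
Z = Σ e^(−Eᵢ/kT) = e^(−0) + e^(−3.5773) = 1.0000 + 0.027951 = 1.0280.
F = −kT ln Z = −7.24 × ln(1.0280) = −7.24 × 0.027615 = -0.200 ×10⁻²¹ J.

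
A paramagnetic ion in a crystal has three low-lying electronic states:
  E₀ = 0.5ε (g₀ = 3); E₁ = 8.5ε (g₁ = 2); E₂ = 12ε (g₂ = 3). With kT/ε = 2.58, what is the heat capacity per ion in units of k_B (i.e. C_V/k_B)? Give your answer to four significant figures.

Eᵢ/kT = 0.193798, 3.29457, 4.65116.
Z = Σ gᵢe^(−Eᵢ/kT) = 3·e^(−0.193798) + 2·e^(−3.29457) + 3·e^(−4.65116) = 2.47147 + 0.0741680 + 0.0286516 = 2.57429.
⟨E⟩ = 0.858482 ε, ⟨E²⟩ = 3.92432 ε².
C_V/k_B = (⟨E²⟩ − ⟨E⟩²)/(kT)² = (3.92432 − 0.736991)/6.65640 = 0.4788.

0.4788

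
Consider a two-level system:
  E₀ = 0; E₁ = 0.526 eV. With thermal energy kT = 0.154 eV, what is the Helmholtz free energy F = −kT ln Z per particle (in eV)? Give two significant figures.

Eᵢ/kT = 0, 3.416.
Z = Σ e^(−Eᵢ/kT) = e^(−0) + e^(−3.416) = 1.000 + 0.03284 = 1.033.
F = −kT ln Z = −0.154 × ln(1.033) = −0.154 × 0.03247 = -0.0050 eV.

-0.0050 eV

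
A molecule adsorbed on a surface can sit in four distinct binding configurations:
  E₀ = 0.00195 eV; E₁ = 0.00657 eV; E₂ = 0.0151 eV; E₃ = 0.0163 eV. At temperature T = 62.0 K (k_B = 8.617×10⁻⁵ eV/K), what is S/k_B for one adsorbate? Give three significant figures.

0.935

k_BT = 8.617×10⁻⁵ × 62.0 K = 0.0053425 eV.
Eᵢ/kT = 0.36500, 1.2298, 2.8264, 3.0510.
Z = Σ e^(−Eᵢ/kT) = e^(−0.36500) + e^(−1.2298) + e^(−2.8264) + e^(−3.0510) = 0.69420 + 0.29235 + 0.059226 + 0.047312 = 1.0931.
⟨E⟩ = Σ EᵢPᵢ = 0.0045192 eV.
S/k_B = ln Z + ⟨E⟩/kT = ln(1.0931) + 0.0045192/0.0053425 = 0.089018 + 0.84590 = 0.935.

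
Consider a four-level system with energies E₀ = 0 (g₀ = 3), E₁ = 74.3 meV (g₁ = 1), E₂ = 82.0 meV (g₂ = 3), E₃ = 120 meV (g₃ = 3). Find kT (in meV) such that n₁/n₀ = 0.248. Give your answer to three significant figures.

251 meV

n₁/n₀ = (g₁/g₀) exp[−(E₁−E₀)/kT] = 0.248.
⇒ (E₁−E₀)/kT = ln((1/3)/0.248) = ln(1.3441) = 0.29572.
kT = 74.3 meV / 0.29572 = 251 meV.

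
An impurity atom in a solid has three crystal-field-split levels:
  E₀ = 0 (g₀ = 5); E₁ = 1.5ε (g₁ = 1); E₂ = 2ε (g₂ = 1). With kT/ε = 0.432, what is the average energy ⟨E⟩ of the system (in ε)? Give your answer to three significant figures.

0.0131 ε

Eᵢ/kT = 0, 3.4722, 4.6296.
Z = Σ gᵢe^(−Eᵢ/kT) = 5·e^(−0) + 1·e^(−3.4722) + 1·e^(−4.6296) = 5.0000 + 0.031049 + 0.0097587 = 5.0408.
⟨E⟩ = Σ Eᵢ gᵢe^(−Eᵢ/kT) / Z = (0·5.0000 + 1.5·0.031049 + 2·0.0097587) / 5.0408 = 0.0131 ε.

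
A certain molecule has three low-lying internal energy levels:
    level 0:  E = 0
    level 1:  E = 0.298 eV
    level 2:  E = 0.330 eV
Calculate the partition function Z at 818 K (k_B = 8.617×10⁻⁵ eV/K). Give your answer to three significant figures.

Z = 1.02

k_BT = 8.617×10⁻⁵ × 818 K = 0.070487 eV.
Eᵢ/kT = 0, 4.2277, 4.6817.
Z = Σ e^(−Eᵢ/kT) = e^(−0) + e^(−4.2277) + e^(−4.6817) = 1.0000 + 0.014586 + 0.0092633 = 1.0238.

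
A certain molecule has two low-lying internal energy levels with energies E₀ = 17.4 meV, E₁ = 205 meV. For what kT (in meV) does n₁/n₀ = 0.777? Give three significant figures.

744 meV

n₁/n₀ = exp[−(E₁−E₀)/kT] = 0.777.
⇒ (E₁−E₀)/kT = ln(1/0.777) = ln(1.2870) = 0.25231.
kT = 187.6 meV / 0.25231 = 744 meV.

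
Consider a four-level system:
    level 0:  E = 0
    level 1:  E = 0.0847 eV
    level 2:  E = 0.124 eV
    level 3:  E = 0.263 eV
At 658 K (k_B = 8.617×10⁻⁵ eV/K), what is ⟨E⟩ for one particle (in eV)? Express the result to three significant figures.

0.0264 eV

k_BT = 8.617×10⁻⁵ × 658 K = 0.056700 eV.
Eᵢ/kT = 0, 1.4938, 2.1869, 4.6384.
Z = Σ e^(−Eᵢ/kT) = e^(−0) + e^(−1.4938) + e^(−2.1869) + e^(−4.6384) = 1.0000 + 0.22452 + 0.11226 + 0.0096732 = 1.3465.
⟨E⟩ = Σ Eᵢ e^(−Eᵢ/kT) / Z = (0·1.0000 + 0.0847·0.22452 + 0.124·0.11226 + 0.263·0.0096732) / 1.3465 = 0.0264 eV.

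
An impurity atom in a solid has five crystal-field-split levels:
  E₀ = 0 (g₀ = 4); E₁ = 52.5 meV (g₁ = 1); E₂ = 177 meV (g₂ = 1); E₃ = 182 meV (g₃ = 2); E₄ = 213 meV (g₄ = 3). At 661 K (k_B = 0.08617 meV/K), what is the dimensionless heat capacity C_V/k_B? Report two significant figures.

0.52

k_BT = 0.08617 × 661 K = 56.96 meV.
Eᵢ/kT = 0, 0.9217, 3.107, 3.195, 3.739.
Z = Σ gᵢe^(−Eᵢ/kT) = 4·e^(−0) + 1·e^(−0.9217) + 1·e^(−3.107) + 2·e^(−3.195) + 3·e^(−3.739) = 4.000 + 0.3978 + 0.04473 + 0.08193 + 0.07133 = 4.596.
⟨E⟩ = 12.82 meV, ⟨E²⟩ = 1838 meV².
C_V/k_B = (⟨E²⟩ − ⟨E⟩²)/(kT)² = (1838 − 164.4)/3244 = 0.52.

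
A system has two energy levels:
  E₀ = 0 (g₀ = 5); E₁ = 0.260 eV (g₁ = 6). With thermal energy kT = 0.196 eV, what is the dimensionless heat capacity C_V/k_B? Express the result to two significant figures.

Eᵢ/kT = 0, 1.327.
Z = Σ gᵢe^(−Eᵢ/kT) = 5·e^(−0) + 6·e^(−1.327) = 5.000 + 1.592 = 6.592.
⟨E⟩ = 0.06279 eV, ⟨E²⟩ = 0.01633 eV².
C_V/k_B = (⟨E²⟩ − ⟨E⟩²)/(kT)² = (0.01633 − 0.003943)/0.03842 = 0.32.

0.32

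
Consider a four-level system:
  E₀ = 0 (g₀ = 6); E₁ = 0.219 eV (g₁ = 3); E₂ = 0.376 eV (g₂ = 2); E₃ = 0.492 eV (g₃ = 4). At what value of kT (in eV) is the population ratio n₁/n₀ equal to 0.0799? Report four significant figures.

n₁/n₀ = (g₁/g₀) exp[−(E₁−E₀)/kT] = 0.0799.
⇒ (E₁−E₀)/kT = ln((3/6)/0.0799) = ln(6.25782) = 1.83383.
kT = 0.219 eV / 1.83383 = 0.1194 eV.

0.1194 eV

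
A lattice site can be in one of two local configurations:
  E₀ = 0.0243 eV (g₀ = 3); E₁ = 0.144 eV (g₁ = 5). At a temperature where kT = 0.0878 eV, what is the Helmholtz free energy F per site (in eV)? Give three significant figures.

Eᵢ/kT = 0.27677, 1.6401.
Z = Σ gᵢe^(−Eᵢ/kT) = 3·e^(−0.27677) + 5·e^(−1.6401) = 2.2747 + 0.96980 = 3.2445.
F = −kT ln Z = −0.0878 × ln(3.2445) = −0.0878 × 1.1770 = -0.103 eV.

-0.103 eV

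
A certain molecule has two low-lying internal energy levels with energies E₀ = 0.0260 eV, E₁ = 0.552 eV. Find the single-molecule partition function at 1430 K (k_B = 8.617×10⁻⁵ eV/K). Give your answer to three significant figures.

Z = 0.821

k_BT = 8.617×10⁻⁵ × 1430 K = 0.12322 eV.
Eᵢ/kT = 0.21100, 4.4798.
Z = Σ e^(−Eᵢ/kT) = e^(−0.21100) + e^(−4.4798) = 0.80977 + 0.011336 = 0.82111.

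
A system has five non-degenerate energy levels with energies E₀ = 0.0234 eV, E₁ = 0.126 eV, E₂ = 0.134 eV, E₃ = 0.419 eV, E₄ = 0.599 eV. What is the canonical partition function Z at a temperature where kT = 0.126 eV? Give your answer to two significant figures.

Eᵢ/kT = 0.1857, 1.000, 1.063, 3.325, 4.754.
Z = Σ e^(−Eᵢ/kT) = e^(−0.1857) + e^(−1.000) + e^(−1.063) + e^(−3.325) + e^(−4.754) = 0.8305 + 0.3679 + 0.3454 + 0.03597 + 0.008617 = 1.588.

Z = 1.6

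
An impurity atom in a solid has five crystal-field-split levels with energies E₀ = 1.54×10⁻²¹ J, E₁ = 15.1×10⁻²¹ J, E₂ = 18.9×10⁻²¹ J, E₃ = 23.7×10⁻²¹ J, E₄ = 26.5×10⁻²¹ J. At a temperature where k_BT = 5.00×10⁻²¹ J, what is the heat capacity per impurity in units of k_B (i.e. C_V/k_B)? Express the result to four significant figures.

1.021

Eᵢ/kT = 0.308000, 3.02000, 3.78000, 4.74000, 5.30000.
Z = Σ e^(−Eᵢ/kT) = e^(−0.308000) + e^(−3.02000) + e^(−3.78000) + e^(−4.74000) + e^(−5.30000) = 0.734915 + 0.0488012 + 0.0228227 + 0.00873865 + 0.00499159 = 0.820269.
⟨E⟩ = 3.21772, ⟨E²⟩ = 35.8862.
C_V/k_B = (⟨E²⟩ − ⟨E⟩²)/(kT)² = (35.8862 − 10.3537)/25.0000 = 1.021.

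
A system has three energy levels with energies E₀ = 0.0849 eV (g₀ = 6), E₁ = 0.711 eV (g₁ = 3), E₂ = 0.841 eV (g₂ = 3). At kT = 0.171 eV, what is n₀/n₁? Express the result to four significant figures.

77.83

n₀/n₁ = (g₀/g₁) exp[−(E₀−E₁)/kT] = (6/3) × exp(−(-0.6261 eV)/(0.171 eV)) = (6/3) × exp(3.66140) = 77.83.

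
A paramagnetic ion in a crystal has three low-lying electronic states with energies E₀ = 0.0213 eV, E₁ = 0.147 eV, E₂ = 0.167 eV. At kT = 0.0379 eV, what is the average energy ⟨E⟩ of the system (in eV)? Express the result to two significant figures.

0.029 eV

Eᵢ/kT = 0.5620, 3.879, 4.406.
Z = Σ e^(−Eᵢ/kT) = e^(−0.5620) + e^(−3.879) + e^(−4.406) = 0.5701 + 0.02067 + 0.01220 = 0.6030.
⟨E⟩ = Σ Eᵢ e^(−Eᵢ/kT) / Z = (0.0213·0.5701 + 0.147·0.02067 + 0.167·0.01220) / 0.6030 = 0.029 eV.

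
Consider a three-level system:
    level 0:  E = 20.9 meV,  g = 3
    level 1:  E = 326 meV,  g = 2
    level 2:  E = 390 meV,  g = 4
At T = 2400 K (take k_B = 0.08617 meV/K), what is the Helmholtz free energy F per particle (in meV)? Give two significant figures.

k_BT = 0.08617 × 2400 K = 206.8 meV.
Eᵢ/kT = 0.1011, 1.576, 1.886.
Z = Σ gᵢe^(−Eᵢ/kT) = 3·e^(−0.1011) + 2·e^(−1.576) + 4·e^(−1.886) = 2.712 + 0.4136 + 0.6067 = 3.732.
F = −kT ln Z = −206.8 × ln(3.732) = −206.8 × 1.317 = -270 meV.

-270 meV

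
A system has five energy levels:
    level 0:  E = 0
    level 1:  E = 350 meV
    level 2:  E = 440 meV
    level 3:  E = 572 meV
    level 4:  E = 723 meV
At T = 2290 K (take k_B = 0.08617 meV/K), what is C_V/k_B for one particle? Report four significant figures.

k_BT = 0.08617 × 2290 K = 197.329 meV.
Eᵢ/kT = 0, 1.77369, 2.22978, 2.89871, 3.66393.
Z = Σ e^(−Eᵢ/kT) = e^(−0) + e^(−1.77369) + e^(−2.22978) + e^(−2.89871) + e^(−3.66393) = 1.00000 + 0.169706 + 0.107552 + 0.0550942 + 0.0256316 = 1.35798.
⟨E⟩ = 115.440 meV, ⟨E²⟩ = 53782.4 meV².
C_V/k_B = (⟨E²⟩ − ⟨E⟩²)/(kT)² = (53782.4 − 13326.4)/38938.7 = 1.039.

1.039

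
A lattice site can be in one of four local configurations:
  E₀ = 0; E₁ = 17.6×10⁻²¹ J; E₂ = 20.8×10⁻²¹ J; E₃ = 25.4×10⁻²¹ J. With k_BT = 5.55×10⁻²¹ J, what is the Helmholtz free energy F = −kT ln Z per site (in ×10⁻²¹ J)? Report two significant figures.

Eᵢ/kT = 0, 3.171, 3.748, 4.577.
Z = Σ e^(−Eᵢ/kT) = e^(−0) + e^(−3.171) + e^(−3.748) + e^(−4.577) = 1.000 + 0.04196 + 0.02356 + 0.01029 = 1.076.
F = −kT ln Z = −5.55 × ln(1.076) = −5.55 × 0.07325 = -0.41 ×10⁻²¹ J.

-0.41 ×10⁻²¹ J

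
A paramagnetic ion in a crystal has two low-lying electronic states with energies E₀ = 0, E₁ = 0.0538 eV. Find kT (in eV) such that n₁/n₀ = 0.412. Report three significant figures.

n₁/n₀ = exp[−(E₁−E₀)/kT] = 0.412.
⇒ (E₁−E₀)/kT = ln(1/0.412) = ln(2.4272) = 0.88674.
kT = 0.0538 eV / 0.88674 = 0.0607 eV.

0.0607 eV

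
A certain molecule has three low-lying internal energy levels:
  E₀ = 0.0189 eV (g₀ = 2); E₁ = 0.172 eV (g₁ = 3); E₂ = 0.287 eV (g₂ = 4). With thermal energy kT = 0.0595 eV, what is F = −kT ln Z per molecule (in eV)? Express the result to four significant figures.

Eᵢ/kT = 0.317647, 2.89076, 4.82353.
Z = Σ gᵢe^(−Eᵢ/kT) = 2·e^(−0.317647) + 3·e^(−2.89076) + 4·e^(−4.82353) = 1.45572 + 0.166602 + 0.0321534 = 1.65448.
F = −kT ln Z = −0.0595 × ln(1.65448) = −0.0595 × 0.503487 = -0.02996 eV.

-0.02996 eV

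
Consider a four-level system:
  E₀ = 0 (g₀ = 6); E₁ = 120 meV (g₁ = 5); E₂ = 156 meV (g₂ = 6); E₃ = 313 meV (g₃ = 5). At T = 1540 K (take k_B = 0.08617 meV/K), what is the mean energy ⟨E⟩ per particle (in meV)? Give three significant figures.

k_BT = 0.08617 × 1540 K = 132.70 meV.
Eᵢ/kT = 0, 0.90430, 1.1756, 2.3587.
Z = Σ gᵢe^(−Eᵢ/kT) = 6·e^(−0) + 5·e^(−0.90430) + 6·e^(−1.1756) + 5·e^(−2.3587) = 6.0000 + 2.0241 + 1.8518 + 0.47272 = 10.349.
⟨E⟩ = Σ Eᵢ gᵢe^(−Eᵢ/kT) / Z = (0·6.0000 + 120·2.0241 + 156·1.8518 + 313·0.47272) / 10.349 = 65.7 meV.

65.7 meV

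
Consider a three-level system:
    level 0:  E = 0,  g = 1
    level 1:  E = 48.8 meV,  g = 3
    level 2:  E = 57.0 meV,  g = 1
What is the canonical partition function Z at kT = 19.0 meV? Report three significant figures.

Eᵢ/kT = 0, 2.5684, 3.0000.
Z = Σ gᵢe^(−Eᵢ/kT) = 1·e^(−0) + 3·e^(−2.5684) + 1·e^(−3.0000) = 1.0000 + 0.22997 + 0.049787 = 1.2798.

Z = 1.28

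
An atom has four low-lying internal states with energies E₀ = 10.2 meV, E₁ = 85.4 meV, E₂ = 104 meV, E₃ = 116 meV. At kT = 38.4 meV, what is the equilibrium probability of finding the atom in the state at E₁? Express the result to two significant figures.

Eᵢ/kT = 0.2656, 2.224, 2.708, 3.021.
Z = Σ e^(−Eᵢ/kT) = e^(−0.2656) + e^(−2.224) + e^(−2.708) + e^(−3.021) = 0.7667 + 0.1082 + 0.06667 + 0.04875 = 0.9903.
P₁ = e^(−E₁/kT) / Z = 0.1082/0.9903 = 0.11.

0.11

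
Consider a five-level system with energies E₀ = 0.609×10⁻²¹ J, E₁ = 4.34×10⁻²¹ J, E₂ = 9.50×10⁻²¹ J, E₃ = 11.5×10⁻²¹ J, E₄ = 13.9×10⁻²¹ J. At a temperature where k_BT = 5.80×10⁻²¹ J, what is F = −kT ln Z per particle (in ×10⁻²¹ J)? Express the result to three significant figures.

-3.40 ×10⁻²¹ J

Eᵢ/kT = 0.10500, 0.74828, 1.6379, 1.9828, 2.3966.
Z = Σ e^(−Eᵢ/kT) = e^(−0.10500) + e^(−0.74828) + e^(−1.6379) + e^(−1.9828) + e^(−2.3966) = 0.90032 + 0.47318 + 0.19439 + 0.13768 + 0.091027 = 1.7966.
F = −kT ln Z = −5.80 × ln(1.7966) = −5.80 × 0.58590 = -3.40 ×10⁻²¹ J.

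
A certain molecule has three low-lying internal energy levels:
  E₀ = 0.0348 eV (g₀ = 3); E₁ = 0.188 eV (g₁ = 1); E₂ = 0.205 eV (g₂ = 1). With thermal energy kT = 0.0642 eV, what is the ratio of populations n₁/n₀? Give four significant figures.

0.03066

n₁/n₀ = (g₁/g₀) exp[−(E₁−E₀)/kT] = (1/3) × exp(−(0.1532 eV)/(0.0642 eV)) = (1/3) × exp(-2.38629) = 0.03066.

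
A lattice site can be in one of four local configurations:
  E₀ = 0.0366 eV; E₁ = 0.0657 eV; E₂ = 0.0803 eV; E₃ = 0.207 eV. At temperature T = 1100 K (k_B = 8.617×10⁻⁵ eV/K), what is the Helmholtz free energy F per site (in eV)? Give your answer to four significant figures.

k_BT = 8.617×10⁻⁵ × 1100 K = 0.0947870 eV.
Eᵢ/kT = 0.386129, 0.693133, 0.847163, 2.18384.
Z = Σ e^(−Eᵢ/kT) = e^(−0.386129) + e^(−0.693133) + e^(−0.847163) + e^(−2.18384) = 0.679683 + 0.500007 + 0.428629 + 0.112608 = 1.72093.
F = −kT ln Z = −0.0947870 × ln(1.72093) = −0.0947870 × 0.542865 = -0.05146 eV.

-0.05146 eV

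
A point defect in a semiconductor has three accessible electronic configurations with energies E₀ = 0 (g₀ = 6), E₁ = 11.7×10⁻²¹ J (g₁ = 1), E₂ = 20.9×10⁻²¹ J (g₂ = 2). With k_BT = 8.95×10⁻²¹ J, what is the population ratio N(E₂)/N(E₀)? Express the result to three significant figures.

n₂/n₀ = (g₂/g₀) exp[−(E₂−E₀)/kT] = (2/6) × exp(−(20.9 ×10⁻²¹ J)/(8.95 ×10⁻²¹ J)) = (2/6) × exp(-2.3352) = 0.0323.

0.0323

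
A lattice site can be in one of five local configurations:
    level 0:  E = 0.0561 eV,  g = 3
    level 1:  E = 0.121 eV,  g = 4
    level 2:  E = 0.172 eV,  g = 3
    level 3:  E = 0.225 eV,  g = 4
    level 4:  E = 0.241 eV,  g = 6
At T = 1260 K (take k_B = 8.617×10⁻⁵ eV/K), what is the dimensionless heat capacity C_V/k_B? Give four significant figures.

0.4098

k_BT = 8.617×10⁻⁵ × 1260 K = 0.108574 eV.
Eᵢ/kT = 0.516698, 1.11445, 1.58417, 2.07232, 2.21968.
Z = Σ gᵢe^(−Eᵢ/kT) = 3·e^(−0.516698) + 4·e^(−1.11445) + 3·e^(−1.58417) + 4·e^(−2.07232) + 6·e^(−2.21968) = 1.78946 + 1.31238 + 0.615354 + 0.503573 + 0.651863 = 4.87263.
⟨E⟩ = 0.130408 eV, ⟨E²⟩ = 0.0218373 eV².
C_V/k_B = (⟨E²⟩ − ⟨E⟩²)/(kT)² = (0.0218373 − 0.0170062)/0.0117883 = 0.4098.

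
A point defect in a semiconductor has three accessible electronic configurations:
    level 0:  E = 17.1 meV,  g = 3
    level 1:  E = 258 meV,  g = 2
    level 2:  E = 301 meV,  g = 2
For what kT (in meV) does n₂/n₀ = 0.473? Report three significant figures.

827 meV

n₂/n₀ = (g₂/g₀) exp[−(E₂−E₀)/kT] = 0.473.
⇒ (E₂−E₀)/kT = ln((2/3)/0.473) = ln(1.4094) = 0.34316.
kT = 283.9 meV / 0.34316 = 827 meV.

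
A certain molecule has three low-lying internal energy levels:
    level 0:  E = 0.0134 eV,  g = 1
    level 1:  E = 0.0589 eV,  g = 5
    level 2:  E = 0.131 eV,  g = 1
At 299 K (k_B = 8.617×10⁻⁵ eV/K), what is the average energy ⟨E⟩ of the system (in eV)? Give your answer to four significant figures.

0.03491 eV

k_BT = 8.617×10⁻⁵ × 299 K = 0.0257648 eV.
Eᵢ/kT = 0.520089, 2.28606, 5.08446.
Z = Σ gᵢe^(−Eᵢ/kT) = 1·e^(−0.520089) + 5·e^(−2.28606) + 1·e^(−5.08446) = 0.594468 + 0.508331 + 0.00619223 = 1.10899.
⟨E⟩ = Σ Eᵢ gᵢe^(−Eᵢ/kT) / Z = (0.0134·0.594468 + 0.0589·0.508331 + 0.131·0.00619223) / 1.10899 = 0.03491 eV.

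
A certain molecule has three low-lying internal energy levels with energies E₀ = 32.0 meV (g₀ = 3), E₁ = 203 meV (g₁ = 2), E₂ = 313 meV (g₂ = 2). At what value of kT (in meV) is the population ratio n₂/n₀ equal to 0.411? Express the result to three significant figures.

n₂/n₀ = (g₂/g₀) exp[−(E₂−E₀)/kT] = 0.411.
⇒ (E₂−E₀)/kT = ln((2/3)/0.411) = ln(1.6221) = 0.48372.
kT = 281.0 meV / 0.48372 = 581 meV.

581 meV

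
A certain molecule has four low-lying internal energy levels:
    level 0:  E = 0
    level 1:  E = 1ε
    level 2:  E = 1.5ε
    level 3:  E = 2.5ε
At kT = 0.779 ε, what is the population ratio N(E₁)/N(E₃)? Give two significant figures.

6.9

n₁/n₃ = exp[−(E₁−E₃)/kT] = exp(−(-1.5ε)/(0.779ε)) = exp(1.926) = 6.9.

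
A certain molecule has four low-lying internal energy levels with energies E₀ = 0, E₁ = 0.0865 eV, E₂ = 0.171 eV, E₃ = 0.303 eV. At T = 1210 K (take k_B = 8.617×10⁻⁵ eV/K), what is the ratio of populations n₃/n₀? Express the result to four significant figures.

k_BT = 8.617×10⁻⁵ × 1210 K = 0.104266 eV.
n₃/n₀ = exp[−(E₃−E₀)/kT] = exp(−(0.303 eV)/(0.104266 eV)) = exp(-2.90603) = 0.05469.

0.05469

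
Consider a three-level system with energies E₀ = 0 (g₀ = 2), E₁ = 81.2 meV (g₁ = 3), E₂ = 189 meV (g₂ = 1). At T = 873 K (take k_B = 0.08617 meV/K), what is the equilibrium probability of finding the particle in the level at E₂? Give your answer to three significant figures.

0.0261

k_BT = 0.08617 × 873 K = 75.226 meV.
Eᵢ/kT = 0, 1.0794, 2.5124.
Z = Σ gᵢe^(−Eᵢ/kT) = 2·e^(−0) + 3·e^(−1.0794) + 1·e^(−2.5124) = 2.0000 + 1.0194 + 0.081073 = 3.1005.
P₂ = g₂ e^(−E₂/kT) / Z = 0.081073/3.1005 = 0.0261.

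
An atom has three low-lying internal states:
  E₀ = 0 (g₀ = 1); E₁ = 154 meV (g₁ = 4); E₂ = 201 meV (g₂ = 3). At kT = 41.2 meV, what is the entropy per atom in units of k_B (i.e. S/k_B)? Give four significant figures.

Eᵢ/kT = 0, 3.73786, 4.87864.
Z = Σ gᵢe^(−Eᵢ/kT) = 1·e^(−0) + 4·e^(−3.73786) + 3·e^(−4.87864) = 1.00000 + 0.0952200 + 0.0228221 = 1.11804.
⟨E⟩ = Σ EᵢPᵢ = 17.2186 meV.
S/k_B = ln Z + ⟨E⟩/kT = ln(1.11804) + 17.2186/41.2 = 0.111577 + 0.417927 = 0.5295.

0.5295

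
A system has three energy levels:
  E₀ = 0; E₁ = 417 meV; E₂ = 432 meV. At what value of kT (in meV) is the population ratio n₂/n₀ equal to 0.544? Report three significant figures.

n₂/n₀ = exp[−(E₂−E₀)/kT] = 0.544.
⇒ (E₂−E₀)/kT = ln(1/0.544) = ln(1.8382) = 0.60879.
kT = 432 meV / 0.60879 = 710 meV.

710 meV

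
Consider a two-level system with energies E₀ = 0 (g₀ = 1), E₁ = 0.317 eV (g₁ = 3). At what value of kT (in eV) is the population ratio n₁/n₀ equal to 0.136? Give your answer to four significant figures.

0.1025 eV

n₁/n₀ = (g₁/g₀) exp[−(E₁−E₀)/kT] = 0.136.
⇒ (E₁−E₀)/kT = ln((3/1)/0.136) = ln(22.0588) = 3.09371.
kT = 0.317 eV / 3.09371 = 0.1025 eV.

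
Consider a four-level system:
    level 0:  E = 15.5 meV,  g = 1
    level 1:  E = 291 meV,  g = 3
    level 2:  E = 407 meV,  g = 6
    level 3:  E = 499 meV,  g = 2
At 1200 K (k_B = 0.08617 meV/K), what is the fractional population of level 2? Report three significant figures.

k_BT = 0.08617 × 1200 K = 103.40 meV.
Eᵢ/kT = 0.14990, 2.8143, 3.9362, 4.8259.
Z = Σ gᵢe^(−Eᵢ/kT) = 1·e^(−0.14990) + 3·e^(−2.8143) + 6·e^(−3.9362) + 2·e^(−4.8259) = 0.86079 + 0.17984 + 0.11713 + 0.016039 = 1.1738.
P₂ = g₂ e^(−E₂/kT) / Z = 0.11713/1.1738 = 0.0998.

0.0998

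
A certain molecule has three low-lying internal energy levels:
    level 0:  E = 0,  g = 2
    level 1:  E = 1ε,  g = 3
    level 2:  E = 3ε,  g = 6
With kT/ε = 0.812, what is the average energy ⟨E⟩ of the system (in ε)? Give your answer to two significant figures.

0.44 ε

Eᵢ/kT = 0, 1.232, 3.695.
Z = Σ gᵢe^(−Eᵢ/kT) = 2·e^(−0) + 3·e^(−1.232) + 6·e^(−3.695) = 2.000 + 0.8751 + 0.1491 = 3.024.
⟨E⟩ = Σ Eᵢ gᵢe^(−Eᵢ/kT) / Z = (0·2.000 + 1·0.8751 + 3·0.1491) / 3.024 = 0.44 ε.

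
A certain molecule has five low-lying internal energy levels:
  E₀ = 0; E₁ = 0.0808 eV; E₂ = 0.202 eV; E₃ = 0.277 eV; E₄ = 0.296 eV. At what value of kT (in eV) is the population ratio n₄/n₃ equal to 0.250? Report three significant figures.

0.0137 eV

n₄/n₃ = exp[−(E₄−E₃)/kT] = 0.250.
⇒ (E₄−E₃)/kT = ln(1/0.250) = ln(4.0000) = 1.3863.
kT = 0.019 eV / 1.3863 = 0.0137 eV.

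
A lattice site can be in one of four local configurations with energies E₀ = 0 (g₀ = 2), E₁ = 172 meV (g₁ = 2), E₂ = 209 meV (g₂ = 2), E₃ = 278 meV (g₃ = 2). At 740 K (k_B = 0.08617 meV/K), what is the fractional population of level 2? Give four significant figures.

0.03374

k_BT = 0.08617 × 740 K = 63.7658 meV.
Eᵢ/kT = 0, 2.69737, 3.27762, 4.35970.
Z = Σ gᵢe^(−Eᵢ/kT) = 2·e^(−0) + 2·e^(−2.69737) + 2·e^(−3.27762) + 2·e^(−4.35970) = 2.00000 + 0.134765 + 0.0754358 + 0.0255644 = 2.23577.
P₂ = g₂ e^(−E₂/kT) / Z = 0.0754358/2.23577 = 0.03374.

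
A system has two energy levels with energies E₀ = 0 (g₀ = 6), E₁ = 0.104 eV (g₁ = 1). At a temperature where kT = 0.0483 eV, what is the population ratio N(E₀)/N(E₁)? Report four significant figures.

51.67

n₀/n₁ = (g₀/g₁) exp[−(E₀−E₁)/kT] = (6/1) × exp(−(-0.104 eV)/(0.0483 eV)) = (6/1) × exp(2.15321) = 51.67.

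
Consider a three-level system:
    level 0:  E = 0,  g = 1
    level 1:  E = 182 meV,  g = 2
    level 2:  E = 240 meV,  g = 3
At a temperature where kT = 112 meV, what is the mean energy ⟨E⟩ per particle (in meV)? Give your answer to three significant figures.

89.4 meV

Eᵢ/kT = 0, 1.6250, 2.1429.
Z = Σ gᵢe^(−Eᵢ/kT) = 1·e^(−0) + 2·e^(−1.6250) + 3·e^(−2.1429) = 1.0000 + 0.39382 + 0.35194 = 1.7458.
⟨E⟩ = Σ Eᵢ gᵢe^(−Eᵢ/kT) / Z = (0·1.0000 + 182·0.39382 + 240·0.35194) / 1.7458 = 89.4 meV.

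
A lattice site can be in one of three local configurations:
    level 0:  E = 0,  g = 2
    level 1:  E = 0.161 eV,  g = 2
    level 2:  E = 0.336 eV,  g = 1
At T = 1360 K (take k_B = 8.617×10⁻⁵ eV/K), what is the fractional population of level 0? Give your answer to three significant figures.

k_BT = 8.617×10⁻⁵ × 1360 K = 0.11719 eV.
Eᵢ/kT = 0, 1.3738, 2.8671.
Z = Σ gᵢe^(−Eᵢ/kT) = 2·e^(−0) + 2·e^(−1.3738) + 1·e^(−2.8671) = 2.0000 + 0.50629 + 0.056864 = 2.5632.
P₀ = g₀ e^(−E₀/kT) / Z = 2.0000/2.5632 = 0.780.

0.780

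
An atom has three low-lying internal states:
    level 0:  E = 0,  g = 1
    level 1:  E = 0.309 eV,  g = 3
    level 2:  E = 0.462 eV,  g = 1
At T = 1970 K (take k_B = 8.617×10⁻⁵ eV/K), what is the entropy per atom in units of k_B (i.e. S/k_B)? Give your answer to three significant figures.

1.12

k_BT = 8.617×10⁻⁵ × 1970 K = 0.16975 eV.
Eᵢ/kT = 0, 1.8203, 2.7216.
Z = Σ gᵢe^(−Eᵢ/kT) = 1·e^(−0) + 3·e^(−1.8203) + 1·e^(−2.7216) = 1.0000 + 0.48593 + 0.065769 = 1.5517.
⟨E⟩ = Σ EᵢPᵢ = 0.11635 eV.
S/k_B = ln Z + ⟨E⟩/kT = ln(1.5517) + 0.11635/0.16975 = 0.43935 + 0.68542 = 1.12.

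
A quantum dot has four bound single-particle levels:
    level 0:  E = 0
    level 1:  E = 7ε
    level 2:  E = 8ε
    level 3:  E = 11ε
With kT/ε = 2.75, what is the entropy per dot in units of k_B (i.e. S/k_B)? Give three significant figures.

Eᵢ/kT = 0, 2.5455, 2.9091, 4.0000.
Z = Σ e^(−Eᵢ/kT) = e^(−0) + e^(−2.5455) + e^(−2.9091) + e^(−4.0000) = 1.0000 + 0.078434 + 0.054525 + 0.018316 = 1.1513.
⟨E⟩ = Σ EᵢPᵢ = 1.0308 ε.
S/k_B = ln Z + ⟨E⟩/kT = ln(1.1513) + 1.0308/2.75 = 0.14089 + 0.37484 = 0.516.

0.516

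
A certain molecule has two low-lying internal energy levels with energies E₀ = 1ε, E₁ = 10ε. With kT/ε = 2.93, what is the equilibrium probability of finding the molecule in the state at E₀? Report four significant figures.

Eᵢ/kT = 0.341297, 3.41297.
Z = Σ e^(−Eᵢ/kT) = e^(−0.341297) + e^(−3.41297) = 0.710848 + 0.0329432 = 0.743791.
P₀ = e^(−E₀/kT) / Z = 0.710848/0.743791 = 0.9557.

0.9557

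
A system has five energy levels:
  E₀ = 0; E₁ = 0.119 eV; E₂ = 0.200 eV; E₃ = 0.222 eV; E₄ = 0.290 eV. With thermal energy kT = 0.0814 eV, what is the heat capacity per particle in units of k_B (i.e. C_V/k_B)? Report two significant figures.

Eᵢ/kT = 0, 1.462, 2.457, 2.727, 3.563.
Z = Σ e^(−Eᵢ/kT) = e^(−0) + e^(−1.462) + e^(−2.457) + e^(−2.727) + e^(−3.563) = 1.000 + 0.2318 + 0.08569 + 0.06542 + 0.02835 = 1.411.
⟨E⟩ = 0.04781 eV, ⟨E²⟩ = 0.008730 eV².
C_V/k_B = (⟨E²⟩ − ⟨E⟩²)/(kT)² = (0.008730 − 0.002286)/0.006626 = 0.97.

0.97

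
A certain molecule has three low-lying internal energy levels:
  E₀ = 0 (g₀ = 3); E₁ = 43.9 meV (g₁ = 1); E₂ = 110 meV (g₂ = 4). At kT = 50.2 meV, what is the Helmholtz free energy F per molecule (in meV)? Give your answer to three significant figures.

-67.9 meV

Eᵢ/kT = 0, 0.87450, 2.1912.
Z = Σ gᵢe^(−Eᵢ/kT) = 3·e^(−0) + 1·e^(−0.87450) + 4·e^(−2.1912) = 3.0000 + 0.41707 + 0.44713 = 3.8642.
F = −kT ln Z = −50.2 × ln(3.8642) = −50.2 × 1.3518 = -67.9 meV.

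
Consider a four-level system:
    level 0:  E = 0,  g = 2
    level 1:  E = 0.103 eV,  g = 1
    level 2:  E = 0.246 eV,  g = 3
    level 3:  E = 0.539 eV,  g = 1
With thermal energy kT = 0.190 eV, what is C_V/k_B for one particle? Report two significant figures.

Eᵢ/kT = 0, 0.5421, 1.295, 2.837.
Z = Σ gᵢe^(−Eᵢ/kT) = 2·e^(−0) + 1·e^(−0.5421) + 3·e^(−1.295) + 1·e^(−2.837) = 2.000 + 0.5815 + 0.8217 + 0.05860 = 3.462.
⟨E⟩ = 0.08481 eV, ⟨E²⟩ = 0.02106 eV².
C_V/k_B = (⟨E²⟩ − ⟨E⟩²)/(kT)² = (0.02106 − 0.007193)/0.03610 = 0.38.

0.38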